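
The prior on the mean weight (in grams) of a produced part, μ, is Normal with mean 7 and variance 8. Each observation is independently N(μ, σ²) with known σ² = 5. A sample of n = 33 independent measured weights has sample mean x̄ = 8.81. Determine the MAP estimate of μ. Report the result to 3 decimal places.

μ̂_MAP = 8.776

n = 33, x̄ = 8.81.
For a Normal prior and Normal likelihood with known variance, the posterior is Normal; its mode equals its mean, the precision-weighted average.
Prior precision 1/σ₀² = 1/8 = 0.125; data precision n/σ² = 33/5 = 6.6.
μ̂ = (0.125·7 + 6.6·8.81) / (0.125 + 6.6) = 59.021/6.725 = 59021/6725 ≈ 8.776.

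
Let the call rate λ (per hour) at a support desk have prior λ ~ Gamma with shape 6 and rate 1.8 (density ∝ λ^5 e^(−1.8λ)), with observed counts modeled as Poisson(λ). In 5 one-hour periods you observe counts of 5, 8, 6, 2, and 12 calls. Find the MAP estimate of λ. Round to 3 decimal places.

Σxᵢ = 5+8+6+2+12 = 33, with n = 5.
Posterior ∝ λ^5e^(−1.8λ) · λ^33e^(−5λ) = λ^38e^(−6.8λ), i.e. Gamma(shape=39, rate=6.8).
The mode of a Gamma(a, b) with a ≥ 1 (shape–rate) is (a−1)/b = 38/6.8 ≈ 5.588.

λ̂_MAP = 5.588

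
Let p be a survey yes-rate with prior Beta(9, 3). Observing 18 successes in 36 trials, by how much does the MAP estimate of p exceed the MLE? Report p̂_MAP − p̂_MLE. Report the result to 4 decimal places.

Posterior is Beta(27, 21); MAP = (27−1)/(48−2) = 26/46 ≈ 0.56522.
MLE ignores the prior: p̂_MLE = k/n = 18/36 ≈ 0.50000.
Difference = 26/46 − 18/36 = 3/46 ≈ 0.0652.

MAP − MLE = 0.0652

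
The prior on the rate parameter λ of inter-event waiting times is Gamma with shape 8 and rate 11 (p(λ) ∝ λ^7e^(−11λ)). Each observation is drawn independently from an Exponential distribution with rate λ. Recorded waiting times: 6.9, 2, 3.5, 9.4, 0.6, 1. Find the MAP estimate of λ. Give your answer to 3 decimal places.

λ̂_MAP = 0.378

The Exponential(rate=λ) likelihood is ∝ λ^n e^(−λΣtᵢ). Here n = 6 and Σtᵢ = 6.9 + 2 + 3.5 + 9.4 + 0.6 + 1 = 23.4.
Posterior ∝ λ^7e^(−11λ) · λ^6e^(−23.4λ) = λ^13e^(−34.4λ), i.e. Gamma(14, 34.4).
Mode = (a−1)/b = 13/34.4 ≈ 0.378.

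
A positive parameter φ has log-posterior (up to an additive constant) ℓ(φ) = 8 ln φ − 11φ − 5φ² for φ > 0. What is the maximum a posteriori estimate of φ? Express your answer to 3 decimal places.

φ̂_MAP = 0.500

ℓ'(φ) = 8/φ − 11 − 10φ. Setting this to zero and multiplying by φ: 10φ² + 11φ − 8 = 0.
φ = (−11 + √(11² + 4·10·8)) / (2·10) = (−11 + √441) / 20 = (−11 + 21)/20 = 1/2.
ℓ''(φ) = −8/φ² − 10 < 0, confirming a maximum.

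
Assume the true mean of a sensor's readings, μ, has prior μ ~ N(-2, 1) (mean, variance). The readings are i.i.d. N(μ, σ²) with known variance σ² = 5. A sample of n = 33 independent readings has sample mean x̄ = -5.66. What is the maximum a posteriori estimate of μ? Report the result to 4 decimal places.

n = 33, x̄ = -5.66.
For a Normal prior and Normal likelihood with known variance, the posterior is Normal; its mode equals its mean, the precision-weighted average.
Prior precision 1/σ₀² = 1/1 = 1; data precision n/σ² = 33/5 = 6.6.
μ̂ = (1·(-2) + 6.6·(-5.66)) / (1 + 6.6) = (-39.356)/7.6 = -9839/1900 ≈ -5.1784.

μ̂_MAP = -5.1784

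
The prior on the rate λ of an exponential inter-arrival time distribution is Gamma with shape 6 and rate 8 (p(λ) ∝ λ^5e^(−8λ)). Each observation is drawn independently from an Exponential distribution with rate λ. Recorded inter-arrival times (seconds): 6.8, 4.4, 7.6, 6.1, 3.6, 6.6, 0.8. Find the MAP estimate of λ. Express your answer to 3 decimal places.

λ̂_MAP = 0.273

The Exponential(rate=λ) likelihood is ∝ λ^n e^(−λΣtᵢ). Here n = 7 and Σtᵢ = 6.8 + 4.4 + 7.6 + 6.1 + 3.6 + 6.6 + 0.8 = 35.9.
Posterior ∝ λ^5e^(−8λ) · λ^7e^(−35.9λ) = λ^12e^(−43.9λ), i.e. Gamma(13, 43.9).
Mode = (a−1)/b = 12/43.9 ≈ 0.273.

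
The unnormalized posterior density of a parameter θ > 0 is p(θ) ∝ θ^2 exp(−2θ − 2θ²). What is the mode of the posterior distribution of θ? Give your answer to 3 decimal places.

θ̂_MAP = 0.500

ℓ'(θ) = 2/θ − 2 − 4θ. Setting this to zero and multiplying by θ: 4θ² + 2θ − 2 = 0.
θ = (−2 + √(2² + 4·4·2)) / (2·4) = (−2 + √36) / 8 = (−2 + 6)/8 = 1/2.
ℓ''(θ) = −2/θ² − 4 < 0, confirming a maximum.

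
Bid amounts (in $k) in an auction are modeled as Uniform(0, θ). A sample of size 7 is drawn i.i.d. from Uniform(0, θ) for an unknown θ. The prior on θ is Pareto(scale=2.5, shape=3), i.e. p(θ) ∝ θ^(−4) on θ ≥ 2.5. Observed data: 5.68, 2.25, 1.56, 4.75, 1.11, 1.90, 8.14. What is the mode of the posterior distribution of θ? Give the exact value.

θ̂_MAP = 8.14

The Uniform(0, θ) likelihood is θ^(−n) for θ ≥ max(xᵢ), zero otherwise. Here max(xᵢ) = 8.14.
Posterior ∝ θ^(−4) · θ^(−7) = θ^(−11) on θ ≥ max(2.5, 8.14) = 8.14.
This density is strictly decreasing in θ, so the posterior mode lies at the lower boundary of the support.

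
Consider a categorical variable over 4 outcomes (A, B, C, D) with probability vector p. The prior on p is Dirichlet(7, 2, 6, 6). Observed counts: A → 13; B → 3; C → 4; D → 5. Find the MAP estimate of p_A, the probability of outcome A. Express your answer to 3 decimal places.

The posterior is Dirichlet(αᵢ + nᵢ) = Dirichlet(20, 5, 10, 11).
For a Dirichlet(a₁,…,a_K) with all aᵢ > 1, the mode has j-th component (aⱼ − 1)/(Σaᵢ − K).
Here Σaᵢ = 46 and K = 4, so p_A = (20 − 1)/(46 − 4) = 19/42 ≈ 0.452.

MAP estimate of p_A = 0.452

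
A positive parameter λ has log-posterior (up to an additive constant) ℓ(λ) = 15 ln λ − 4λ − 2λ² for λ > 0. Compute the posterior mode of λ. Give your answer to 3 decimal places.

λ̂_MAP = 1.500

ℓ'(λ) = 15/λ − 4 − 4λ. Setting this to zero and multiplying by λ: 4λ² + 4λ − 15 = 0.
λ = (−4 + √(4² + 4·4·15)) / (2·4) = (−4 + √256) / 8 = (−4 + 16)/8 = 3/2.
ℓ''(λ) = −15/λ² − 4 < 0, confirming a maximum.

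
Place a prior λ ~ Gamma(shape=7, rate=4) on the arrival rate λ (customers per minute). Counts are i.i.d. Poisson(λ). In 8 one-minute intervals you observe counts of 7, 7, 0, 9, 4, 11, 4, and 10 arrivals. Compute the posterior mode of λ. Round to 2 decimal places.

λ̂_MAP = 4.83

Σxᵢ = 7+7+0+9+4+11+4+10 = 52, with n = 8.
Posterior ∝ λ^6e^(−4λ) · λ^52e^(−8λ) = λ^58e^(−12λ), i.e. Gamma(shape=59, rate=12).
The mode of a Gamma(a, b) with a ≥ 1 (shape–rate) is (a−1)/b = 58/12 ≈ 4.83.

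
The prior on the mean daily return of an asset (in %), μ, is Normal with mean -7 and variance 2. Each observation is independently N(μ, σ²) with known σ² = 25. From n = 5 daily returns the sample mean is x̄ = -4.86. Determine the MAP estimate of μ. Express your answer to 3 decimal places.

n = 5, x̄ = -4.86.
For a Normal prior and Normal likelihood with known variance, the posterior is Normal; its mode equals its mean, the precision-weighted average.
Prior precision 1/σ₀² = 1/2 = 0.5; data precision n/σ² = 5/25 = 0.2.
μ̂ = (0.5·(-7) + 0.2·(-4.86)) / (0.5 + 0.2) = (-4.472)/0.7 = -1118/175 ≈ -6.389.

μ̂_MAP = -6.389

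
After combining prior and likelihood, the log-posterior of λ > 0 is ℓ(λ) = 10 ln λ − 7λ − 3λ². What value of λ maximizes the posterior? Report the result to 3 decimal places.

λ̂_MAP = 0.833

ℓ'(λ) = 10/λ − 7 − 6λ. Setting this to zero and multiplying by λ: 6λ² + 7λ − 10 = 0.
λ = (−7 + √(7² + 4·6·10)) / (2·6) = (−7 + √289) / 12 = (−7 + 17)/12 = 5/6.
ℓ''(λ) = −10/λ² − 6 < 0, confirming a maximum.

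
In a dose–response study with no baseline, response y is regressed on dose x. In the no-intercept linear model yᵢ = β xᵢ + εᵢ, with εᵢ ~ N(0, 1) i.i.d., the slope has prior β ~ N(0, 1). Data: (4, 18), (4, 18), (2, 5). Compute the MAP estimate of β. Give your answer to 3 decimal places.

β̂_MAP = 4.162

log p(β | y) = −Σ(yᵢ − βxᵢ)²/(2·1) − β²/(2·1) + const.
Setting the derivative to zero: Σxᵢ(yᵢ − βxᵢ)/1 − β/1 = 0, so β = Σxᵢyᵢ / (Σxᵢ² + σ²/τ²).
Σxᵢyᵢ = 4·18 + 4·18 + 2·5 = 154; Σxᵢ² = 36; σ²/τ² = 1.
β̂_MAP = 154 / (36 + 1) = 154/37 ≈ 4.162.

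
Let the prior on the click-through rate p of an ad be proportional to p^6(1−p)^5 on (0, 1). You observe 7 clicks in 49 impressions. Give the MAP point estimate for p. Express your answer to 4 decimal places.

p̂_MAP = 0.2167

The prior density ∝ p^6(1−p)^5 is the kernel of Beta(7, 6).
Data: 7 successes in 49 trials. The binomial likelihood contributes p^7(1−p)^42, so the posterior is Beta(7+7, 6+42) = Beta(14, 48).
For Beta(a, b) with a, b > 1 the mode is (a−1)/(a+b−2) = 13/60 ≈ 0.2167.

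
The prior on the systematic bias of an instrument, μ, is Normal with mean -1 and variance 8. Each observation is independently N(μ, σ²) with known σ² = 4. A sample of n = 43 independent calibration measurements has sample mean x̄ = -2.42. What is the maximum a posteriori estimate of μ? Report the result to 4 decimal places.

μ̂_MAP = -2.4037

n = 43, x̄ = -2.42.
For a Normal prior and Normal likelihood with known variance, the posterior is Normal; its mode equals its mean, the precision-weighted average.
Prior precision 1/σ₀² = 1/8 = 0.125; data precision n/σ² = 43/4 = 10.75.
μ̂ = (0.125·(-1) + 10.75·(-2.42)) / (0.125 + 10.75) = (-26.14)/10.875 = -5228/2175 ≈ -2.4037.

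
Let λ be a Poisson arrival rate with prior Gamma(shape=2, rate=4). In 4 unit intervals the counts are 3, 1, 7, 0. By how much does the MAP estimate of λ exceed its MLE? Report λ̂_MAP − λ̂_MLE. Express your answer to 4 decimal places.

MAP − MLE = -1.2500

Σxᵢ = 11. Posterior is Gamma(13, 8); MAP = (13−1)/8 = 12/8 ≈ 1.50000.
MLE = x̄ = 11/4 ≈ 2.75000.
Difference = 12/8 − 11/4 = -5/4 ≈ -1.2500.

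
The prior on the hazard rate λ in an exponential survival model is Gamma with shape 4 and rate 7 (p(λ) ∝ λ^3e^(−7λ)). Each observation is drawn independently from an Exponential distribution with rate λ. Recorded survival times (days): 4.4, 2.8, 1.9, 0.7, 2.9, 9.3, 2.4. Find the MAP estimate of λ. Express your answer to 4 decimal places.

λ̂_MAP = 0.3185

The Exponential(rate=λ) likelihood is ∝ λ^n e^(−λΣtᵢ). Here n = 7 and Σtᵢ = 4.4 + 2.8 + 1.9 + 0.7 + 2.9 + 9.3 + 2.4 = 24.4.
Posterior ∝ λ^3e^(−7λ) · λ^7e^(−24.4λ) = λ^10e^(−31.4λ), i.e. Gamma(11, 31.4).
Mode = (a−1)/b = 10/31.4 ≈ 0.3185.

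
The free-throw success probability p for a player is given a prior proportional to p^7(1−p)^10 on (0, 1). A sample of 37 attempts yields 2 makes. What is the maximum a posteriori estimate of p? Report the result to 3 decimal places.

p̂_MAP = 0.167

The prior density ∝ p^7(1−p)^10 is the kernel of Beta(8, 11).
Data: 2 successes in 37 trials. The binomial likelihood contributes p^2(1−p)^35, so the posterior is Beta(8+2, 11+35) = Beta(10, 46).
For Beta(a, b) with a, b > 1 the mode is (a−1)/(a+b−2) = 9/54 ≈ 0.167.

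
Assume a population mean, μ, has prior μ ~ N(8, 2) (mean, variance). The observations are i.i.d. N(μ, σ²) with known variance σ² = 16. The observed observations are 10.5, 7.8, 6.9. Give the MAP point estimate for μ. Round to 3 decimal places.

μ̂_MAP = 8.109

n = 3; x̄ = (10.5 + 7.8 + 6.9)/3 = 25.2/3 = 8.4.
For a Normal prior and Normal likelihood with known variance, the posterior is Normal; its mode equals its mean, the precision-weighted average.
Prior precision 1/σ₀² = 1/2 = 0.5; data precision n/σ² = 3/16 = 0.1875.
μ̂ = (0.5·8 + 0.1875·8.4) / (0.5 + 0.1875) = 5.575/0.6875 = 446/55 ≈ 8.109.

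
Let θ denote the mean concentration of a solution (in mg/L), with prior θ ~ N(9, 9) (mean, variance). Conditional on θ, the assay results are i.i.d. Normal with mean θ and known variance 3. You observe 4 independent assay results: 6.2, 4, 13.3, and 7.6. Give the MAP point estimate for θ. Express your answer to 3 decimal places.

n = 4; x̄ = (6.2 + 4 + 13.3 + 7.6)/4 = 31.1/4 = 7.775.
For a Normal prior and Normal likelihood with known variance, the posterior is Normal; its mode equals its mean, the precision-weighted average.
Prior precision 1/σ₀² = 1/9; data precision n/σ² = 4/3.
θ̂ = ((1/9)·9 + (4/3)·7.775) / (1/9 + 4/3) = (341/30)/(13/9) = 1023/130 ≈ 7.869.

θ̂_MAP = 7.869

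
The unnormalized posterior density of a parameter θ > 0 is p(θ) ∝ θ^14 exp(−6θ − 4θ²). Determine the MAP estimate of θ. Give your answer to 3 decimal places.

θ̂_MAP = 1.000

ℓ'(θ) = 14/θ − 6 − 8θ. Setting this to zero and multiplying by θ: 8θ² + 6θ − 14 = 0.
θ = (−6 + √(6² + 4·8·14)) / (2·8) = (−6 + √484) / 16 = (−6 + 22)/16 = 1.
ℓ''(θ) = −14/θ² − 8 < 0, confirming a maximum.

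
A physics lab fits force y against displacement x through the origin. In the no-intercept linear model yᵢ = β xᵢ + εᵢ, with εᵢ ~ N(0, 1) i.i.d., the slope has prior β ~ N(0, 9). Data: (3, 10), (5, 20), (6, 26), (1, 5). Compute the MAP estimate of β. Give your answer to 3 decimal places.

β̂_MAP = 4.092

log p(β | y) = −Σ(yᵢ − βxᵢ)²/(2·1) − β²/(2·9) + const.
Setting the derivative to zero: Σxᵢ(yᵢ − βxᵢ)/1 − β/9 = 0, so β = Σxᵢyᵢ / (Σxᵢ² + σ²/τ²).
Σxᵢyᵢ = 3·10 + 5·20 + 6·26 + 1·5 = 291; Σxᵢ² = 71; σ²/τ² = 1/9.
β̂_MAP = 291 / (71 + 1/9) = 291/(640/9) = 2619/640 ≈ 4.092.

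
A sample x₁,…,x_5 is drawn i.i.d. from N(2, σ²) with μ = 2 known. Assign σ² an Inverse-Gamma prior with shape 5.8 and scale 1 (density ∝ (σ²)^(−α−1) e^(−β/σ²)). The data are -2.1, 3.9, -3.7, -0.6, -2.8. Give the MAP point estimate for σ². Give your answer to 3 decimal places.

Sum of squared deviations about the known mean: SS = (-2.1−2)² + (3.9−2)² + (-3.7−2)² + (-0.6−2)² + (-2.8−2)² = 82.71.
The Normal likelihood contributes (σ²)^(−n/2) exp(−SS/(2σ²)), so the posterior is Inverse-Gamma(α + n/2, β + SS/2) = Inverse-Gamma(8.3, 42.355).
The mode of Inverse-Gamma(a, b) is b/(a+1) = 42.355/9.3 ≈ 4.554.

σ̂²_MAP = 4.554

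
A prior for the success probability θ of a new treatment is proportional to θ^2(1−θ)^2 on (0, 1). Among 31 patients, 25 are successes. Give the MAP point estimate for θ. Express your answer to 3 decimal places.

The prior density ∝ θ^2(1−θ)^2 is the kernel of Beta(3, 3).
Data: 25 successes in 31 trials. The binomial likelihood contributes θ^25(1−θ)^6, so the posterior is Beta(3+25, 3+6) = Beta(28, 9).
For Beta(a, b) with a, b > 1 the mode is (a−1)/(a+b−2) = 27/35 ≈ 0.771.

θ̂_MAP = 0.771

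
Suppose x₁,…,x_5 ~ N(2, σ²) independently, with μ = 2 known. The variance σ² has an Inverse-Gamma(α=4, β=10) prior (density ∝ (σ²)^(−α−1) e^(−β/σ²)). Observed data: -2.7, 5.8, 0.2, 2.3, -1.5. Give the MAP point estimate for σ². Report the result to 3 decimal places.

σ̂²_MAP = 4.807

Sum of squared deviations about the known mean: SS = (-2.7−2)² + (5.8−2)² + (0.2−2)² + (2.3−2)² + (-1.5−2)² = 52.11.
The Normal likelihood contributes (σ²)^(−n/2) exp(−SS/(2σ²)), so the posterior is Inverse-Gamma(α + n/2, β + SS/2) = Inverse-Gamma(6.5, 36.055).
The mode of Inverse-Gamma(a, b) is b/(a+1) = 36.055/7.5 ≈ 4.807.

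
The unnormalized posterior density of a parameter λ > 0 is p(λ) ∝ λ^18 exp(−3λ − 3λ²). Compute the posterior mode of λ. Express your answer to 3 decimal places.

ℓ'(λ) = 18/λ − 3 − 6λ. Setting this to zero and multiplying by λ: 6λ² + 3λ − 18 = 0.
λ = (−3 + √(3² + 4·6·18)) / (2·6) = (−3 + √441) / 12 = (−3 + 21)/12 = 3/2.
ℓ''(λ) = −18/λ² − 6 < 0, confirming a maximum.

λ̂_MAP = 1.500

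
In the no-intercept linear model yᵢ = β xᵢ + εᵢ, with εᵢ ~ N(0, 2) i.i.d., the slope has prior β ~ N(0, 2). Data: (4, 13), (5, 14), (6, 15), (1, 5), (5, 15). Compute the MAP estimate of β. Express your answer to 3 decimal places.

β̂_MAP = 2.808

log p(β | y) = −Σ(yᵢ − βxᵢ)²/(2·2) − β²/(2·2) + const.
Setting the derivative to zero: Σxᵢ(yᵢ − βxᵢ)/2 − β/2 = 0, so β = Σxᵢyᵢ / (Σxᵢ² + σ²/τ²).
Σxᵢyᵢ = 4·13 + 5·14 + 6·15 + 1·5 + 5·15 = 292; Σxᵢ² = 103; σ²/τ² = 1.
β̂_MAP = 292 / (103 + 1) = 292/104 ≈ 2.808.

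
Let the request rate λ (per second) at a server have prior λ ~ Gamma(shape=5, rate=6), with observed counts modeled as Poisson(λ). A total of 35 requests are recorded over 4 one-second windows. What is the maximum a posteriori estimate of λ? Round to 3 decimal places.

λ̂_MAP = 3.900

Σxᵢ = 35, n = 4.
Posterior ∝ λ^4e^(−6λ) · λ^35e^(−4λ) = λ^39e^(−10λ), i.e. Gamma(shape=40, rate=10).
The mode of a Gamma(a, b) with a ≥ 1 (shape–rate) is (a−1)/b = 39/10 ≈ 3.900.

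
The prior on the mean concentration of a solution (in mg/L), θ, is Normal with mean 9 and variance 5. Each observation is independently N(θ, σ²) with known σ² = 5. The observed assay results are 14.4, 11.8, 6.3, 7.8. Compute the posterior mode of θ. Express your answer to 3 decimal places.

θ̂_MAP = 9.860

n = 4; x̄ = (14.4 + 11.8 + 6.3 + 7.8)/4 = 40.3/4 = 10.075.
For a Normal prior and Normal likelihood with known variance, the posterior is Normal; its mode equals its mean, the precision-weighted average.
Prior precision 1/σ₀² = 1/5 = 0.2; data precision n/σ² = 4/5 = 0.8.
θ̂ = (0.2·9 + 0.8·10.075) / (0.2 + 0.8) = 9.86/1 = 9.860.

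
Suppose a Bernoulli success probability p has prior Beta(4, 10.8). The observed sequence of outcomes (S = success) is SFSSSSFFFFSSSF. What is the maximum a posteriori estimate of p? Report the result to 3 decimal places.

p̂_MAP = 0.410

Prior: Beta(4, 10.8).
Data: 8 successes in 14 trials (from the sequence). The binomial likelihood contributes p^8(1−p)^6, so the posterior is Beta(4+8, 10.8+6) = Beta(12, 16.8).
For Beta(a, b) with a, b > 1 the mode is (a−1)/(a+b−2) = 11/26.8 ≈ 0.410.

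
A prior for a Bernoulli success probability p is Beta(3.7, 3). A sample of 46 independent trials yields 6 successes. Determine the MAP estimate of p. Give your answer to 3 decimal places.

Prior: Beta(3.7, 3).
Data: 6 successes in 46 trials. The binomial likelihood contributes p^6(1−p)^40, so the posterior is Beta(3.7+6, 3+40) = Beta(9.7, 43).
For Beta(a, b) with a, b > 1 the mode is (a−1)/(a+b−2) = 8.7/50.7 ≈ 0.172.

p̂_MAP = 0.172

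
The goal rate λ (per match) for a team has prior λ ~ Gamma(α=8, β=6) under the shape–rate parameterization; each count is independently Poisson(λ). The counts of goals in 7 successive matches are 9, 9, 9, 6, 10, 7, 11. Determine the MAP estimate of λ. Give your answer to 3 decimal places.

λ̂_MAP = 5.231

Σxᵢ = 9+9+9+6+10+7+11 = 61, with n = 7.
Posterior ∝ λ^7e^(−6λ) · λ^61e^(−7λ) = λ^68e^(−13λ), i.e. Gamma(shape=69, rate=13).
The mode of a Gamma(a, b) with a ≥ 1 (shape–rate) is (a−1)/b = 68/13 ≈ 5.231.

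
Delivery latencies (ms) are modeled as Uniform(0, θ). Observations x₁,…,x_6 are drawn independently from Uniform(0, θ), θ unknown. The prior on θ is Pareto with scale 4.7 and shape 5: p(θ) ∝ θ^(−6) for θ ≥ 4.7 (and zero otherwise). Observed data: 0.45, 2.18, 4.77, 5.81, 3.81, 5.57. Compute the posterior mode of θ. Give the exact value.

The Uniform(0, θ) likelihood is θ^(−n) for θ ≥ max(xᵢ), zero otherwise. Here max(xᵢ) = 5.81.
Posterior ∝ θ^(−6) · θ^(−6) = θ^(−12) on θ ≥ max(4.7, 5.81) = 5.81.
This density is strictly decreasing in θ, so the posterior mode lies at the lower boundary of the support.

θ̂_MAP = 5.81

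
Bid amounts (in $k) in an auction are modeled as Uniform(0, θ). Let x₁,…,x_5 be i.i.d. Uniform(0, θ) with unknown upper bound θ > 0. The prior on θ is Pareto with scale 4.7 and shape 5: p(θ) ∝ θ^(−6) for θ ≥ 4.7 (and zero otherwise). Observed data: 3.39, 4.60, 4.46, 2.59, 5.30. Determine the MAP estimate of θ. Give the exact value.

The Uniform(0, θ) likelihood is θ^(−n) for θ ≥ max(xᵢ), zero otherwise. Here max(xᵢ) = 5.30.
Posterior ∝ θ^(−6) · θ^(−5) = θ^(−11) on θ ≥ max(4.7, 5.30) = 5.30.
This density is strictly decreasing in θ, so the posterior mode lies at the lower boundary of the support.

θ̂_MAP = 5.30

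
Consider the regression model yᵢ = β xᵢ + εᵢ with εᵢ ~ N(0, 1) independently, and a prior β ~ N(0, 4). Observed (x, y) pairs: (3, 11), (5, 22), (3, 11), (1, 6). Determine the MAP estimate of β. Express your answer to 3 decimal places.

β̂_MAP = 4.113

log p(β | y) = −Σ(yᵢ − βxᵢ)²/(2·1) − β²/(2·4) + const.
Setting the derivative to zero: Σxᵢ(yᵢ − βxᵢ)/1 − β/4 = 0, so β = Σxᵢyᵢ / (Σxᵢ² + σ²/τ²).
Σxᵢyᵢ = 3·11 + 5·22 + 3·11 + 1·6 = 182; Σxᵢ² = 44; σ²/τ² = 0.25.
β̂_MAP = 182 / (44 + 0.25) = 182/44.25 ≈ 4.113.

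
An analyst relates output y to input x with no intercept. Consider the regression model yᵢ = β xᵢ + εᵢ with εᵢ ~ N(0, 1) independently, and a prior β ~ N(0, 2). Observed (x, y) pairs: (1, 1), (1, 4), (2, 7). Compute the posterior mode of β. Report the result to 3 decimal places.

log p(β | y) = −Σ(yᵢ − βxᵢ)²/(2·1) − β²/(2·2) + const.
Setting the derivative to zero: Σxᵢ(yᵢ − βxᵢ)/1 − β/2 = 0, so β = Σxᵢyᵢ / (Σxᵢ² + σ²/τ²).
Σxᵢyᵢ = 1·1 + 1·4 + 2·7 = 19; Σxᵢ² = 6; σ²/τ² = 0.5.
β̂_MAP = 19 / (6 + 0.5) = 19/6.5 ≈ 2.923.

β̂_MAP = 2.923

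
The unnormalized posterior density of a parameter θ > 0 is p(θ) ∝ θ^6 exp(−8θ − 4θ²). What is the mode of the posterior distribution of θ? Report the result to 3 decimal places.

ℓ'(θ) = 6/θ − 8 − 8θ. Setting this to zero and multiplying by θ: 8θ² + 8θ − 6 = 0.
θ = (−8 + √(8² + 4·8·6)) / (2·8) = (−8 + √256) / 16 = (−8 + 16)/16 = 1/2.
ℓ''(θ) = −6/θ² − 8 < 0, confirming a maximum.

θ̂_MAP = 0.500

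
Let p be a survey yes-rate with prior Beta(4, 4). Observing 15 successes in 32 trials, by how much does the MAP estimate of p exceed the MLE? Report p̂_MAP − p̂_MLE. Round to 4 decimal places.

Posterior is Beta(19, 21); MAP = (19−1)/(40−2) = 18/38 ≈ 0.47368.
MLE ignores the prior: p̂_MLE = k/n = 15/32 ≈ 0.46875.
Difference = 18/38 − 15/32 = 3/608 ≈ 0.0049.

MAP − MLE = 0.0049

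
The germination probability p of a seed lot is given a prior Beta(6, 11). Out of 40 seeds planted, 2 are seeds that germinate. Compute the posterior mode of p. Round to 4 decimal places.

Prior: Beta(6, 11).
Data: 2 successes in 40 trials. The binomial likelihood contributes p^2(1−p)^38, so the posterior is Beta(6+2, 11+38) = Beta(8, 49).
For Beta(a, b) with a, b > 1 the mode is (a−1)/(a+b−2) = 7/55 ≈ 0.1273.

p̂_MAP = 0.1273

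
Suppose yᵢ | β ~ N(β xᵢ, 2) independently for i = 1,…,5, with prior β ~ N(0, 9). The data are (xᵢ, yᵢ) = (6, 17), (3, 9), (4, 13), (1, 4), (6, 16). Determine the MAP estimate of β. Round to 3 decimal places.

log p(β | y) = −Σ(yᵢ − βxᵢ)²/(2·2) − β²/(2·9) + const.
Setting the derivative to zero: Σxᵢ(yᵢ − βxᵢ)/2 − β/9 = 0, so β = Σxᵢyᵢ / (Σxᵢ² + σ²/τ²).
Σxᵢyᵢ = 6·17 + 3·9 + 4·13 + 1·4 + 6·16 = 281; Σxᵢ² = 98; σ²/τ² = 2/9.
β̂_MAP = 281 / (98 + 2/9) = 281/(884/9) = 2529/884 ≈ 2.861.

β̂_MAP = 2.861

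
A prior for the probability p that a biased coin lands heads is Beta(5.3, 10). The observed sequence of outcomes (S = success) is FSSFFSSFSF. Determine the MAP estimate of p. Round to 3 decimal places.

Prior: Beta(5.3, 10).
Data: 5 successes in 10 trials (from the sequence). The binomial likelihood contributes p^5(1−p)^5, so the posterior is Beta(5.3+5, 10+5) = Beta(10.3, 15).
For Beta(a, b) with a, b > 1 the mode is (a−1)/(a+b−2) = 9.3/23.3 ≈ 0.399.

p̂_MAP = 0.399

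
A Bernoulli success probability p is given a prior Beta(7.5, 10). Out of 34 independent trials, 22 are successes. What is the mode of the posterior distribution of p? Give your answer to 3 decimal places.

Prior: Beta(7.5, 10).
Data: 22 successes in 34 trials. The binomial likelihood contributes p^22(1−p)^12, so the posterior is Beta(7.5+22, 10+12) = Beta(29.5, 22).
For Beta(a, b) with a, b > 1 the mode is (a−1)/(a+b−2) = 28.5/49.5 ≈ 0.576.

p̂_MAP = 0.576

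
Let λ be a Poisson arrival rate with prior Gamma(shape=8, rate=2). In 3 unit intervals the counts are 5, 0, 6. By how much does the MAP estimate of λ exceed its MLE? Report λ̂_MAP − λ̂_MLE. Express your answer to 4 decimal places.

MAP − MLE = -0.0667

Σxᵢ = 11. Posterior is Gamma(19, 5); MAP = (19−1)/5 = 18/5 ≈ 3.60000.
MLE = x̄ = 11/3 ≈ 3.66667.
Difference = 18/5 − 11/3 = -1/15 ≈ -0.0667.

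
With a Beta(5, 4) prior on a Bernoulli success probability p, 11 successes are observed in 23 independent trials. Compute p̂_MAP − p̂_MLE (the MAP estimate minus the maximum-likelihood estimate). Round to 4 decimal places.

MAP − MLE = 0.0217

Posterior is Beta(16, 16); MAP = (16−1)/(32−2) = 15/30 ≈ 0.50000.
MLE ignores the prior: p̂_MLE = k/n = 11/23 ≈ 0.47826.
Difference = 15/30 − 11/23 = 1/46 ≈ 0.0217.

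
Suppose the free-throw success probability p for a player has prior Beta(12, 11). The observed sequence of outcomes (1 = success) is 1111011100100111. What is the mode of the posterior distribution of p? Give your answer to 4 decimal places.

Prior: Beta(12, 11).
Data: 11 successes in 16 trials (from the sequence). The binomial likelihood contributes p^11(1−p)^5, so the posterior is Beta(12+11, 11+5) = Beta(23, 16).
For Beta(a, b) with a, b > 1 the mode is (a−1)/(a+b−2) = 22/37 ≈ 0.5946.

p̂_MAP = 0.5946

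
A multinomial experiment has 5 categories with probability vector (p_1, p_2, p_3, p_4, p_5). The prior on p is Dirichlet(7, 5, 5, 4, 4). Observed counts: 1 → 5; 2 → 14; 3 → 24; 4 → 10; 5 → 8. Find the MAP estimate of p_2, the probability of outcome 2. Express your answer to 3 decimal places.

The posterior is Dirichlet(αᵢ + nᵢ) = Dirichlet(12, 19, 29, 14, 12).
For a Dirichlet(a₁,…,a_K) with all aᵢ > 1, the mode has j-th component (aⱼ − 1)/(Σaᵢ − K).
Here Σaᵢ = 86 and K = 5, so p_2 = (19 − 1)/(86 − 5) = 18/81 ≈ 0.222.

MAP estimate: 0.222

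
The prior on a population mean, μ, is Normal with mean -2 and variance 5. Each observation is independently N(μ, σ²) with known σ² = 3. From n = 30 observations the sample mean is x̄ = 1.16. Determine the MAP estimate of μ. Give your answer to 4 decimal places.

n = 30, x̄ = 1.16.
For a Normal prior and Normal likelihood with known variance, the posterior is Normal; its mode equals its mean, the precision-weighted average.
Prior precision 1/σ₀² = 1/5 = 0.2; data precision n/σ² = 30/3 = 10.
μ̂ = (0.2·(-2) + 10·1.16) / (0.2 + 10) = 11.2/10.2 = 56/51 ≈ 1.0980.

μ̂_MAP = 1.0980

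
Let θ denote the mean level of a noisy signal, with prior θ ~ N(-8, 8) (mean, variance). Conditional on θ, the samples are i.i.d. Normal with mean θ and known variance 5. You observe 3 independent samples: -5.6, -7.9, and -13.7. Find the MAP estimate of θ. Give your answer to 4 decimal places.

n = 3; x̄ = ((-5.6) + (-7.9) + (-13.7))/3 = -27.2/3 = -136/15 ≈ -9.0667.
For a Normal prior and Normal likelihood with known variance, the posterior is Normal; its mode equals its mean, the precision-weighted average.
Prior precision 1/σ₀² = 1/8 = 0.125; data precision n/σ² = 3/5 = 0.6.
θ̂ = (0.125·(-8) + 0.6·(-136/15)) / (0.125 + 0.6) = (-6.44)/0.725 = -1288/145 ≈ -8.8828.

θ̂_MAP = -8.8828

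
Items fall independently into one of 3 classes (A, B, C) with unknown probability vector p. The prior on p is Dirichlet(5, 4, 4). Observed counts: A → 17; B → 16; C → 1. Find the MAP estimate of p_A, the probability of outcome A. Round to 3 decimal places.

The posterior is Dirichlet(αᵢ + nᵢ) = Dirichlet(22, 20, 5).
For a Dirichlet(a₁,…,a_K) with all aᵢ > 1, the mode has j-th component (aⱼ − 1)/(Σaᵢ − K).
Here Σaᵢ = 47 and K = 3, so p_A = (22 − 1)/(47 − 3) = 21/44 ≈ 0.477.

MAP estimate of p_A = 0.477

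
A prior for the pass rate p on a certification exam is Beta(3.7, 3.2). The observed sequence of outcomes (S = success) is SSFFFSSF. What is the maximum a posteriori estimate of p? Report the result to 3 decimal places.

Prior: Beta(3.7, 3.2).
Data: 4 successes in 8 trials (from the sequence). The binomial likelihood contributes p^4(1−p)^4, so the posterior is Beta(3.7+4, 3.2+4) = Beta(7.7, 7.2).
For Beta(a, b) with a, b > 1 the mode is (a−1)/(a+b−2) = 6.7/12.9 ≈ 0.519.

p̂_MAP = 0.519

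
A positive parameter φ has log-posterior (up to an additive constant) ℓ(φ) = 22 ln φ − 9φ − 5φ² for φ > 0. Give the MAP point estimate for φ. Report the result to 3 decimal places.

ℓ'(φ) = 22/φ − 9 − 10φ. Setting this to zero and multiplying by φ: 10φ² + 9φ − 22 = 0.
φ = (−9 + √(9² + 4·10·22)) / (2·10) = (−9 + √961) / 20 = (−9 + 31)/20 = 11/10.
ℓ''(φ) = −22/φ² − 10 < 0, confirming a maximum.

φ̂_MAP = 1.100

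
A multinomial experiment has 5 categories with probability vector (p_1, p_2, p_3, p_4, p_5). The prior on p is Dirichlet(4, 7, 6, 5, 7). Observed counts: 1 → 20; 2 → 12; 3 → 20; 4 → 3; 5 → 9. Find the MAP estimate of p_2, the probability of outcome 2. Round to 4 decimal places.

The posterior is Dirichlet(αᵢ + nᵢ) = Dirichlet(24, 19, 26, 8, 16).
For a Dirichlet(a₁,…,a_K) with all aᵢ > 1, the mode has j-th component (aⱼ − 1)/(Σaᵢ − K).
Here Σaᵢ = 93 and K = 5, so p_2 = (19 − 1)/(93 − 5) = 18/88 ≈ 0.2045.

MAP estimate: 0.2045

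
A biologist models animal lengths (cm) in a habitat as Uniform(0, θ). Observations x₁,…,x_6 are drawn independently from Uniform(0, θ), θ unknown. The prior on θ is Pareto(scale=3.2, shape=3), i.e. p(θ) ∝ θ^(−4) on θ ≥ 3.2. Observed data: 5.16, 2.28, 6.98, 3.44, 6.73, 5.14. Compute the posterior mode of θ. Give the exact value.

The Uniform(0, θ) likelihood is θ^(−n) for θ ≥ max(xᵢ), zero otherwise. Here max(xᵢ) = 6.98.
Posterior ∝ θ^(−4) · θ^(−6) = θ^(−10) on θ ≥ max(3.2, 6.98) = 6.98.
This density is strictly decreasing in θ, so the posterior mode lies at the lower boundary of the support.

θ̂_MAP = 6.98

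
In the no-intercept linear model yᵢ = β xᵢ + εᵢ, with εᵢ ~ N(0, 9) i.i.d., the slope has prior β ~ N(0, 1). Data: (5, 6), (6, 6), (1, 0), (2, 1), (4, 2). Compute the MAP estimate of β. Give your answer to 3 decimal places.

β̂_MAP = 0.835

log p(β | y) = −Σ(yᵢ − βxᵢ)²/(2·9) − β²/(2·1) + const.
Setting the derivative to zero: Σxᵢ(yᵢ − βxᵢ)/9 − β/1 = 0, so β = Σxᵢyᵢ / (Σxᵢ² + σ²/τ²).
Σxᵢyᵢ = 5·6 + 6·6 + 1·0 + 2·1 + 4·2 = 76; Σxᵢ² = 82; σ²/τ² = 9.
β̂_MAP = 76 / (82 + 9) = 76/91 ≈ 0.835.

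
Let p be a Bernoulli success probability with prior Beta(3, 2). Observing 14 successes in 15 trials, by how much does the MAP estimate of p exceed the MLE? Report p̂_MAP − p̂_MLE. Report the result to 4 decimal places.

MAP − MLE = -0.0444

Posterior is Beta(17, 3); MAP = (17−1)/(20−2) = 16/18 ≈ 0.88889.
MLE ignores the prior: p̂_MLE = k/n = 14/15 ≈ 0.93333.
Difference = 16/18 − 14/15 = -2/45 ≈ -0.0444.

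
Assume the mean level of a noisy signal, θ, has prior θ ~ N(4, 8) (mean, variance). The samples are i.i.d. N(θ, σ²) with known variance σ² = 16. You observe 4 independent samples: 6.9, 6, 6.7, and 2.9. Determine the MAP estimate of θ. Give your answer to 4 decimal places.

θ̂_MAP = 5.0833

n = 4; x̄ = (6.9 + 6 + 6.7 + 2.9)/4 = 22.5/4 = 5.625.
For a Normal prior and Normal likelihood with known variance, the posterior is Normal; its mode equals its mean, the precision-weighted average.
Prior precision 1/σ₀² = 1/8 = 0.125; data precision n/σ² = 4/16 = 0.25.
θ̂ = (0.125·4 + 0.25·5.625) / (0.125 + 0.25) = 1.90625/0.375 = 61/12 ≈ 5.0833.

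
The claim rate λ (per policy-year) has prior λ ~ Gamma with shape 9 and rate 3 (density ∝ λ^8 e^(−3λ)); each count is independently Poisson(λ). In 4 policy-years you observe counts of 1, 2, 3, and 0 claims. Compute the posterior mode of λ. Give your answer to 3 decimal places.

Σxᵢ = 1+2+3+0 = 6, with n = 4.
Posterior ∝ λ^8e^(−3λ) · λ^6e^(−4λ) = λ^14e^(−7λ), i.e. Gamma(shape=15, rate=7).
The mode of a Gamma(a, b) with a ≥ 1 (shape–rate) is (a−1)/b = 14/7 ≈ 2.000.

λ̂_MAP = 2.000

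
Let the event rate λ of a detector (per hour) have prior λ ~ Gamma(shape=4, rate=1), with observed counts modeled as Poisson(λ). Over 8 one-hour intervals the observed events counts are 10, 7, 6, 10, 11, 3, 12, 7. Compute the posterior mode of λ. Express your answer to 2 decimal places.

Σxᵢ = 10+7+6+10+11+3+12+7 = 66, with n = 8.
Posterior ∝ λ^3e^(−1λ) · λ^66e^(−8λ) = λ^69e^(−9λ), i.e. Gamma(shape=70, rate=9).
The mode of a Gamma(a, b) with a ≥ 1 (shape–rate) is (a−1)/b = 69/9 ≈ 7.67.

λ̂_MAP = 7.67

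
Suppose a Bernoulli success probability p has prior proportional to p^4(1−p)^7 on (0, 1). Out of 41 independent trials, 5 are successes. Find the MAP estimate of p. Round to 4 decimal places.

p̂_MAP = 0.1731

The prior density ∝ p^4(1−p)^7 is the kernel of Beta(5, 8).
Data: 5 successes in 41 trials. The binomial likelihood contributes p^5(1−p)^36, so the posterior is Beta(5+5, 8+36) = Beta(10, 44).
For Beta(a, b) with a, b > 1 the mode is (a−1)/(a+b−2) = 9/52 ≈ 0.1731.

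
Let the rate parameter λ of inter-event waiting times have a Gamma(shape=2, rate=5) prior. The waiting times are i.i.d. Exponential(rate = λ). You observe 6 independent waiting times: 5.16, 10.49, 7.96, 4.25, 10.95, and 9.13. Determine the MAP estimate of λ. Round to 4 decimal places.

The Exponential(rate=λ) likelihood is ∝ λ^n e^(−λΣtᵢ). Here n = 6 and Σtᵢ = 5.16 + 10.49 + 7.96 + 4.25 + 10.95 + 9.13 = 47.94.
Posterior ∝ λe^(−5λ) · λ^6e^(−47.94λ) = λ^7e^(−52.94λ), i.e. Gamma(8, 52.94).
Mode = (a−1)/b = 7/52.94 ≈ 0.1322.

λ̂_MAP = 0.1322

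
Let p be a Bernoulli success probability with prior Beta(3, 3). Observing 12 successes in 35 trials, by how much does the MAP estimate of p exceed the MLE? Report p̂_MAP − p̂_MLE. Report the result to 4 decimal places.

Posterior is Beta(15, 26); MAP = (15−1)/(41−2) = 14/39 ≈ 0.35897.
MLE ignores the prior: p̂_MLE = k/n = 12/35 ≈ 0.34286.
Difference = 14/39 − 12/35 = 22/1365 ≈ 0.0161.

MAP − MLE = 0.0161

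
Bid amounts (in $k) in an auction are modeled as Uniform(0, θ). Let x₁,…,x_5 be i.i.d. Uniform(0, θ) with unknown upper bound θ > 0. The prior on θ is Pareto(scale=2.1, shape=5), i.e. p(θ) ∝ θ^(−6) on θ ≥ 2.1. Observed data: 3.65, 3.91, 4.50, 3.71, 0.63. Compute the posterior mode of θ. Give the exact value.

The Uniform(0, θ) likelihood is θ^(−n) for θ ≥ max(xᵢ), zero otherwise. Here max(xᵢ) = 4.50.
Posterior ∝ θ^(−6) · θ^(−5) = θ^(−11) on θ ≥ max(2.1, 4.50) = 4.50.
This density is strictly decreasing in θ, so the posterior mode lies at the lower boundary of the support.

θ̂_MAP = 4.50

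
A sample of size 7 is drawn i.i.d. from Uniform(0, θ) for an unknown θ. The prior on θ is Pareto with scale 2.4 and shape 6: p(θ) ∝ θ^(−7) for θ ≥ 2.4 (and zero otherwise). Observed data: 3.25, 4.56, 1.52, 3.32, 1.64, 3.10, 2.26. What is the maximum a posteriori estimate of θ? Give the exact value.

The Uniform(0, θ) likelihood is θ^(−n) for θ ≥ max(xᵢ), zero otherwise. Here max(xᵢ) = 4.56.
Posterior ∝ θ^(−7) · θ^(−7) = θ^(−14) on θ ≥ max(2.4, 4.56) = 4.56.
This density is strictly decreasing in θ, so the posterior mode lies at the lower boundary of the support.

θ̂_MAP = 4.56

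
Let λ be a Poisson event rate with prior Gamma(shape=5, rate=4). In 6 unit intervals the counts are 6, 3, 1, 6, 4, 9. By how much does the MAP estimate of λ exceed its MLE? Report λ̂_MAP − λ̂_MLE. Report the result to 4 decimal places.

Σxᵢ = 29. Posterior is Gamma(34, 10); MAP = (34−1)/10 = 33/10 ≈ 3.30000.
MLE = x̄ = 29/6 ≈ 4.83333.
Difference = 33/10 − 29/6 = -23/15 ≈ -1.5333.

MAP − MLE = -1.5333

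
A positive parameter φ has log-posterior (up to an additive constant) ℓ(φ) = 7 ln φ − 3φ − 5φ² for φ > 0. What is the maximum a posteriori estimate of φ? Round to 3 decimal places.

φ̂_MAP = 0.700

ℓ'(φ) = 7/φ − 3 − 10φ. Setting this to zero and multiplying by φ: 10φ² + 3φ − 7 = 0.
φ = (−3 + √(3² + 4·10·7)) / (2·10) = (−3 + √289) / 20 = (−3 + 17)/20 = 7/10.
ℓ''(φ) = −7/φ² − 10 < 0, confirming a maximum.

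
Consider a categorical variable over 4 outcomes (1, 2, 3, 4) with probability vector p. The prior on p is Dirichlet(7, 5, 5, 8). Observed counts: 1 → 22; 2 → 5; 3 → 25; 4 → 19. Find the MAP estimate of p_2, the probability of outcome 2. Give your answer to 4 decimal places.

MAP estimate: 0.0978

The posterior is Dirichlet(αᵢ + nᵢ) = Dirichlet(29, 10, 30, 27).
For a Dirichlet(a₁,…,a_K) with all aᵢ > 1, the mode has j-th component (aⱼ − 1)/(Σaᵢ − K).
Here Σaᵢ = 96 and K = 4, so p_2 = (10 − 1)/(96 − 4) = 9/92 ≈ 0.0978.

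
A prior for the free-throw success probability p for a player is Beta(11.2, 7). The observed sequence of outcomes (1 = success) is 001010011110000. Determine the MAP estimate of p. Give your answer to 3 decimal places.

p̂_MAP = 0.519

Prior: Beta(11.2, 7).
Data: 6 successes in 15 trials (from the sequence). The binomial likelihood contributes p^6(1−p)^9, so the posterior is Beta(11.2+6, 7+9) = Beta(17.2, 16).
For Beta(a, b) with a, b > 1 the mode is (a−1)/(a+b−2) = 16.2/31.2 ≈ 0.519.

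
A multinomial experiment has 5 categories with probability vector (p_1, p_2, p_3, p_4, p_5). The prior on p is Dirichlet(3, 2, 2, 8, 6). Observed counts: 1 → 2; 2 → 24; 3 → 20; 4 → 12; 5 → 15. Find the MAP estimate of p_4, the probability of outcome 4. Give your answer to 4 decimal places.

MAP estimate: 0.2135

The posterior is Dirichlet(αᵢ + nᵢ) = Dirichlet(5, 26, 22, 20, 21).
For a Dirichlet(a₁,…,a_K) with all aᵢ > 1, the mode has j-th component (aⱼ − 1)/(Σaᵢ − K).
Here Σaᵢ = 94 and K = 5, so p_4 = (20 − 1)/(94 − 5) = 19/89 ≈ 0.2135.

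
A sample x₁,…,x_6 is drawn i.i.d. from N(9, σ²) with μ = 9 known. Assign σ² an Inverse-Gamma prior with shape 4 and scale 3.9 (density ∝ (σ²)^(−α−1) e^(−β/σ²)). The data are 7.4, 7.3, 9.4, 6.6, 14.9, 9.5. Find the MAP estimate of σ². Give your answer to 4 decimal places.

Sum of squared deviations about the known mean: SS = (7.4−9)² + (7.3−9)² + (9.4−9)² + (6.6−9)² + (14.9−9)² + (9.5−9)² = 46.43.
The Normal likelihood contributes (σ²)^(−n/2) exp(−SS/(2σ²)), so the posterior is Inverse-Gamma(α + n/2, β + SS/2) = Inverse-Gamma(7, 27.115).
The mode of Inverse-Gamma(a, b) is b/(a+1) = 27.115/8 ≈ 3.3894.

σ̂²_MAP = 3.3894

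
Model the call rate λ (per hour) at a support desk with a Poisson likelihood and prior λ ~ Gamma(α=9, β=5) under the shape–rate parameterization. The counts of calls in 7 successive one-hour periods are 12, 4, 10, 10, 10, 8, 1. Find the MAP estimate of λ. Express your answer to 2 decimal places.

Σxᵢ = 12+4+10+10+10+8+1 = 55, with n = 7.
Posterior ∝ λ^8e^(−5λ) · λ^55e^(−7λ) = λ^63e^(−12λ), i.e. Gamma(shape=64, rate=12).
The mode of a Gamma(a, b) with a ≥ 1 (shape–rate) is (a−1)/b = 63/12 ≈ 5.25.

λ̂_MAP = 5.25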